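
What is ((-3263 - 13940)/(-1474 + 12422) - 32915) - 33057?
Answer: -722278659/10948 ≈ -65974.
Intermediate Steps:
((-3263 - 13940)/(-1474 + 12422) - 32915) - 33057 = (-17203/10948 - 32915) - 33057 = -360370623/10948 - 33057 = -722278659/10948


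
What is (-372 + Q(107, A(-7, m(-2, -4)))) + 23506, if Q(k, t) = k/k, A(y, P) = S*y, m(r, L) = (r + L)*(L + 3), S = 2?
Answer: 23135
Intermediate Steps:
m(r, L) = (3 + L)*(L + r) (m(r, L) = (L + r)*(3 + L) = (3 + L)*(L + r))
A(y, P) = 2*y
Q(k, t) = 1
(-372 + Q(107, A(-7, m(-2, -4)))) + 23506 = (-372 + 1) + 23506 = -371 + 23506 = 23135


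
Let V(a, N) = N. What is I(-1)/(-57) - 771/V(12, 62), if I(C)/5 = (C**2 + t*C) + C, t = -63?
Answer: -21159/1178 ≈ -17.962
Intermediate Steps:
I(C) = -310*C + 5*C**2 (I(C) = 5*((C**2 - 63*C) + C) = 5*(C**2 - 62*C) = -310*C + 5*C**2)
I(-1)/(-57) - 771/V(12, 62) = (5*(-1)*(-62 - 1))/(-57) - 771/62 = (5*(-1)*(-63))*(-1/57) - 771*1/62 = 315*(-1/57) - 771/62 = -105/19 - 771/62 = -21159/1178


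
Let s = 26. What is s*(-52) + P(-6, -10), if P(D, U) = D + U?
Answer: -1368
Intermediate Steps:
s*(-52) + P(-6, -10) = 26*(-52) + (-6 - 10) = -1352 - 16 = -1368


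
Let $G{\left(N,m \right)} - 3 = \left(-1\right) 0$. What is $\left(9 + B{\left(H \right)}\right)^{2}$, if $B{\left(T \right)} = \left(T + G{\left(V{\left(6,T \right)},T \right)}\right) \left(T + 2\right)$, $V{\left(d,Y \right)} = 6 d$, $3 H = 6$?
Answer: $841$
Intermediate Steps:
$H = 2$ ($H = \frac{1}{3} \cdot 6 = 2$)
$G{\left(N,m \right)} = 3$ ($G{\left(N,m \right)} = 3 - 0 = 3 + 0 = 3$)
$B{\left(T \right)} = \left(2 + T\right) \left(3 + T\right)$ ($B{\left(T \right)} = \left(T + 3\right) \left(T + 2\right) = \left(3 + T\right) \left(2 + T\right) = \left(2 + T\right) \left(3 + T\right)$)
$\left(9 + B{\left(H \right)}\right)^{2} = \left(9 + \left(6 + 2^{2} + 5 \cdot 2\right)\right)^{2} = \left(9 + \left(6 + 4 + 10\right)\right)^{2} = \left(9 + 20\right)^{2} = 29^{2} = 841$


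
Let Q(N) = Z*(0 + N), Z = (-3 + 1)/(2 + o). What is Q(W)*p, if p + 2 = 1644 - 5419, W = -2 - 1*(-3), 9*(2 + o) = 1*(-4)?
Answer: -33993/2 ≈ -16997.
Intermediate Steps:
o = -22/9 (o = -2 + (1*(-4))/9 = -2 + (⅑)*(-4) = -2 - 4/9 = -22/9 ≈ -2.4444)
W = 1 (W = -2 + 3 = 1)
Z = 9/2 (Z = (-3 + 1)/(2 - 22/9) = -2/(-4/9) = -2*(-9/4) = 9/2 ≈ 4.5000)
Q(N) = 9*N/2 (Q(N) = 9*(0 + N)/2 = 9*N/2)
p = -3777 (p = -2 + (1644 - 5419) = -2 - 3775 = -3777)
Q(W)*p = ((9/2)*1)*(-3777) = (9/2)*(-3777) = -33993/2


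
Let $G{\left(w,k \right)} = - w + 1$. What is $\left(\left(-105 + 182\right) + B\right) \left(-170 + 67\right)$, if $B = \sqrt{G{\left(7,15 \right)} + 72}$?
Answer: $-7931 - 103 \sqrt{66} \approx -8767.8$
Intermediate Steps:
$G{\left(w,k \right)} = 1 - w$
$B = \sqrt{66}$ ($B = \sqrt{\left(1 - 7\right) + 72} = \sqrt{-6 + 72} = \sqrt{66} \approx 8.124$)
$\left(\left(-105 + 182\right) + B\right) \left(-170 + 67\right) = \left(\left(-105 + 182\right) + \sqrt{66}\right) \left(-170 + 67\right) = \left(77 + \sqrt{66}\right) \left(-103\right) = -7931 - 103 \sqrt{66}$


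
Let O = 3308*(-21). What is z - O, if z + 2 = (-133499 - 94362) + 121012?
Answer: -37383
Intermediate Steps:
z = -106851 (z = -2 + ((-133499 - 94362) + 121012) = -2 + (-227861 + 121012) = -2 - 106849 = -106851)
O = -69468
z - O = -106851 - 1*(-69468) = -106851 + 69468 = -37383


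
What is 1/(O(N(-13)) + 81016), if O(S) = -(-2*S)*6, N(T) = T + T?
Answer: 1/80704 ≈ 1.2391e-5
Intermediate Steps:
N(T) = 2*T
O(S) = 12*S (O(S) = -(-12)*S = 12*S)
1/(O(N(-13)) + 81016) = 1/(12*(2*(-13)) + 81016) = 1/(12*(-26) + 81016) = 1/(-312 + 81016) = 1/80704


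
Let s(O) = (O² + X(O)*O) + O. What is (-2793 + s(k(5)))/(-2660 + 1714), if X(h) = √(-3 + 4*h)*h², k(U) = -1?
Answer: 2793/946 + I*√7/946 ≈ 2.9524 + 0.0027968*I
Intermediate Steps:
X(h) = h²*√(-3 + 4*h)
s(O) = O + O² + O³*√(-3 + 4*O) (s(O) = (O² + (O²*√(-3 + 4*O))*O) + O = (O² + O³*√(-3 + 4*O)) + O = O + O² + O³*√(-3 + 4*O))
(-2793 + s(k(5)))/(-2660 + 1714) = (-2793 - (1 - 1 + (-1)²*√(-3 + 4*(-1))))/(-2660 + 1714) = (-2793 - (1 - 1 + 1*√(-3 - 4)))/(-946) = (-2793 - (1 - 1 + 1*√(-7)))*(-1/946) = (-2793 - (1 - 1 + 1*(I*√7)))*(-1/946) = (-2793 - (1 - 1 + I*√7))*(-1/946) = (-2793 - I*√7)*(-1/946) = 2793/946 + I*√7/946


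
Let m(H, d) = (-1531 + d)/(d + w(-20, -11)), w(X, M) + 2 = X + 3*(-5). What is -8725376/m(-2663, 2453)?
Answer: -10540254208/461 ≈ -2.2864e+7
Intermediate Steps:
w(X, M) = -17 + X (w(X, M) = -2 + (X + 3*(-5)) = -2 + (X - 15) = -2 + (-15 + X) = -17 + X)
m(H, d) = (-1531 + d)/(-37 + d) (m(H, d) = (-1531 + d)/(d + (-17 - 20)) = (-1531 + d)/(d - 37) = (-1531 + d)/(-37 + d))
-8725376/m(-2663, 2453) = -8725376*(-37 + 2453)/(-1531 + 2453) = -8725376/(922/2416) = -8725376/((1/2416)*922) = -8725376/461/1208 = -8725376*1208/461 = -10540254208/461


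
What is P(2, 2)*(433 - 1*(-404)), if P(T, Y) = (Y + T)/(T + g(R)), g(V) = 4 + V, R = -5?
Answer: 3348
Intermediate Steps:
P(T, Y) = (T + Y)/(-1 + T) (P(T, Y) = (Y + T)/(T + (4 - 5)) = (T + Y)/(T - 1) = (T + Y)/(-1 + T))
P(2, 2)*(433 - 1*(-404)) = ((2 + 2)/(-1 + 2))*(433 - 1*(-404)) = (4/1)*(433 + 404) = (1*4)*837 = 4*837 = 3348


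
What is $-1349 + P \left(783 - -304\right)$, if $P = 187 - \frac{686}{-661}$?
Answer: $\frac{134214802}{661} \approx 2.0305 \cdot 10^{5}$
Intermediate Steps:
$P = \frac{124293}{661}$ ($P = 187 - - \frac{686}{661} = 187 + \frac{686}{661} = \frac{124293}{661} \approx 188.04$)
$-1349 + P \left(783 - -304\right) = -1349 + \frac{124293 \left(783 - -304\right)}{661} = -1349 + \frac{124293 \left(783 + 304\right)}{661} = -1349 + \frac{124293}{661} \cdot 1087 = -1349 + \frac{135106491}{661} = \frac{134214802}{661}$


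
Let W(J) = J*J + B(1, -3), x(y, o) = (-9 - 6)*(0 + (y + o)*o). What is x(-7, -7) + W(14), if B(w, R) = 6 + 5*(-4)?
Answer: -1288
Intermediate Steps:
B(w, R) = -14 (B(w, R) = 6 - 20 = -14)
x(y, o) = -15*o*(o + y) (x(y, o) = -15*(0 + (o + y)*o) = -15*(0 + o*(o + y)) = -15*o*(o + y))
W(J) = -14 + J² (W(J) = J*J - 14 = J² - 14 = -14 + J²)
x(-7, -7) + W(14) = -15*(-7)*(-7 - 7) + (-14 + 14²) = -15*(-7)*(-14) + (-14 + 196) = -1470 + 182 = -1288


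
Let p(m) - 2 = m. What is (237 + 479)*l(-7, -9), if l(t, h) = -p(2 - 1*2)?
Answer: -1432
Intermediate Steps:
p(m) = 2 + m
l(t, h) = -2 (l(t, h) = -(2 + (2 - 1*2)) = -(2 + (2 - 2)) = -(2 + 0) = -1*2 = -2)
(237 + 479)*l(-7, -9) = (237 + 479)*(-2) = 716*(-2) = -1432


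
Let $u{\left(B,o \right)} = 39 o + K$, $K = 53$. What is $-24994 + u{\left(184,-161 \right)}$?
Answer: $-31220$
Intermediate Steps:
$u{\left(B,o \right)} = 53 + 39 o$ ($u{\left(B,o \right)} = 39 o + 53 = 53 + 39 o$)
$-24994 + u{\left(184,-161 \right)} = -24994 + \left(53 + 39 \left(-161\right)\right) = -24994 + \left(53 - 6279\right) = -24994 - 6226 = -31220$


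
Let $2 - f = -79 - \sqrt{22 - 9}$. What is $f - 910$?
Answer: $-829 + \sqrt{13} \approx -825.39$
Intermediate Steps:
$f = 81 + \sqrt{13}$ ($f = 2 - \left(-79 - \sqrt{22 - 9}\right) = 2 - \left(-79 - \sqrt{13}\right) = 2 + \left(79 + \sqrt{13}\right) = 81 + \sqrt{13} \approx 84.606$)
$f - 910 = \left(81 + \sqrt{13}\right) - 910 = -829 + \sqrt{13}$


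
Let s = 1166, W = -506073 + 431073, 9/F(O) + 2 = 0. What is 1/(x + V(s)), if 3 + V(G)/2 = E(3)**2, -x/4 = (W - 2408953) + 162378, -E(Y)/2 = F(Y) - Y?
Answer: 1/9286744 ≈ 1.0768e-7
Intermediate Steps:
F(O) = -9/2 (F(O) = 9/(-2 + 0) = 9/(-2) = 9*(-1/2) = -9/2)
W = -75000
E(Y) = 9 + 2*Y (E(Y) = -2*(-9/2 - Y) = 9 + 2*Y)
x = 9286300 (x = -4*((-75000 - 2408953) + 162378) = -4*(-2483953 + 162378) = -4*(-2321575) = 9286300)
V(G) = 444 (V(G) = -6 + 2*(9 + 2*3)**2 = -6 + 2*(9 + 6)**2 = -6 + 2*15**2 = -6 + 2*225 = -6 + 450 = 444)
1/(x + V(s)) = 1/(9286300 + 444) = 1/9286744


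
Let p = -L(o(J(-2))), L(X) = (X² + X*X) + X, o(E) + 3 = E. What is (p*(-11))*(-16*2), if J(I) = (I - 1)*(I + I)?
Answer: -60192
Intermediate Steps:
J(I) = 2*I*(-1 + I) (J(I) = (-1 + I)*(2*I) = 2*I*(-1 + I))
o(E) = -3 + E
L(X) = X + 2*X² (L(X) = (X² + X²) + X = 2*X² + X = X + 2*X²)
p = -171 (p = -(-3 + 2*(-2)*(-1 - 2))*(1 + 2*(-3 + 2*(-2)*(-1 - 2))) = -(-3 + 2*(-2)*(-3))*(1 + 2*(-3 + 2*(-2)*(-3))) = -(-3 + 12)*(1 + 2*(-3 + 12)) = -9*(1 + 2*9) = -9*(1 + 18) = -9*19 = -1*171 = -171)
(p*(-11))*(-16*2) = (-171*(-11))*(-16*2) = 1881*(-32) = -60192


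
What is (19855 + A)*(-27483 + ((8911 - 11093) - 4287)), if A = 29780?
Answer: -1685207520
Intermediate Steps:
(19855 + A)*(-27483 + ((8911 - 11093) - 4287)) = (19855 + 29780)*(-27483 + ((8911 - 11093) - 4287)) = 49635*(-27483 + (-2182 - 4287)) = 49635*(-27483 - 6469) = 49635*(-33952) = -1685207520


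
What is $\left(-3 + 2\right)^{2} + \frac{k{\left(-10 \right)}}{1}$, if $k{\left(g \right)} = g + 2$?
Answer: $-7$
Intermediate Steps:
$k{\left(g \right)} = 2 + g$
$\left(-3 + 2\right)^{2} + \frac{k{\left(-10 \right)}}{1} = \left(-3 + 2\right)^{2} + \frac{2 - 10}{1} = \left(-1\right)^{2} - 8 = 1 - 8 = -7$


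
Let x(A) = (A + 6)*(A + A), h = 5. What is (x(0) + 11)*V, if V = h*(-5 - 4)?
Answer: -495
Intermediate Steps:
x(A) = 2*A*(6 + A) (x(A) = (6 + A)*(2*A) = 2*A*(6 + A))
V = -45 (V = 5*(-5 - 4) = 5*(-9) = -45)
(x(0) + 11)*V = (2*0*(6 + 0) + 11)*(-45) = (2*0*6 + 11)*(-45) = (0 + 11)*(-45) = 11*(-45) = -495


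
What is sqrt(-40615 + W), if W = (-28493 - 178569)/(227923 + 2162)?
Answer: I*sqrt(238907720200405)/76695 ≈ 201.53*I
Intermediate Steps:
W = -207062/230085 ≈ -0.89994
sqrt(-40615 + W) = sqrt(-40615 - 207062/230085) = sqrt(-9345109337/230085) = I*sqrt(238907720200405)/76695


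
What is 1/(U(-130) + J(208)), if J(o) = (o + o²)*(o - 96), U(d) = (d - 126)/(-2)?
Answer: 1/4868992 ≈ 2.0538e-7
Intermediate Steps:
U(d) = 63 - d/2 (U(d) = (-126 + d)*(-½) = 63 - d/2)
J(o) = (-96 + o)*(o + o²) (J(o) = (o + o²)*(-96 + o) = (-96 + o)*(o + o²))
1/(U(-130) + J(208)) = 1/((63 - ½*(-130)) + 208*(-96 + 208² - 95*208)) = 1/((63 + 65) + 208*(-96 + 43264 - 19760)) = 1/(128 + 208*23408) = 1/(128 + 4868864) = 1/4868992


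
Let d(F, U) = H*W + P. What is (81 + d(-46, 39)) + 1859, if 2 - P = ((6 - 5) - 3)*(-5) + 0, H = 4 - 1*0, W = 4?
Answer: 1948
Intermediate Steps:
H = 4 (H = 4 + 0 = 4)
P = -8 (P = 2 - (((6 - 5) - 3)*(-5) + 0) = 2 - ((1 - 3)*(-5) + 0) = 2 - (-2*(-5) + 0) = 2 - (10 + 0) = 2 - 1*10 = 2 - 10 = -8)
d(F, U) = 8 (d(F, U) = 4*4 - 8 = 16 - 8 = 8)
(81 + d(-46, 39)) + 1859 = (81 + 8) + 1859 = 89 + 1859 = 1948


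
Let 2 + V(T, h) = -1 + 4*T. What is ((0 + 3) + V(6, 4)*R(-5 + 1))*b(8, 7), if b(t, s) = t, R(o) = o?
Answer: -648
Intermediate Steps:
V(T, h) = -3 + 4*T (V(T, h) = -2 + (-1 + 4*T) = -3 + 4*T)
((0 + 3) + V(6, 4)*R(-5 + 1))*b(8, 7) = ((0 + 3) + (-3 + 4*6)*(-5 + 1))*8 = (3 + (-3 + 24)*(-4))*8 = (3 + 21*(-4))*8 = (3 - 84)*8 = -81*8 = -648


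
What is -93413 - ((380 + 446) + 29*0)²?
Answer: -775689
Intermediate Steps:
-93413 - ((380 + 446) + 29*0)² = -93413 - (826 + 0)² = -93413 - 1*826² = -93413 - 1*682276 = -93413 - 682276 = -775689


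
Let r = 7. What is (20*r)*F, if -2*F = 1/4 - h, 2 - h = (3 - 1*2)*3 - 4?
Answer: 385/2 ≈ 192.50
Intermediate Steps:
h = 3 (h = 2 - ((3 - 1*2)*3 - 4) = 2 - ((3 - 2)*3 - 4) = 2 - (1*3 - 4) = 2 - (3 - 4) = 2 - 1*(-1) = 2 + 1 = 3)
F = 11/8 (F = -(1/4 - 1*3)/2 = -(1*(¼) - 3)/2 = -(¼ - 3)/2 = -½*(-11/4) = 11/8 ≈ 1.3750)
(20*r)*F = (20*7)*(11/8) = 140*(11/8) = 385/2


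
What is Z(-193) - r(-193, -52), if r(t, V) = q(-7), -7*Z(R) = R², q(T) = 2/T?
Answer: -5321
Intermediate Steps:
Z(R) = -R²/7
r(t, V) = -2/7 (r(t, V) = 2/(-7) = 2*(-⅐) = -2/7)
Z(-193) - r(-193, -52) = -⅐*(-193)² - 1*(-2/7) = -⅐*37249 + 2/7 = -37249/7 + 2/7 = -5321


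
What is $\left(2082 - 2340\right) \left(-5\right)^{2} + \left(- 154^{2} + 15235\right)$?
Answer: $-14931$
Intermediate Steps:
$\left(2082 - 2340\right) \left(-5\right)^{2} + \left(- 154^{2} + 15235\right) = \left(-258\right) 25 + \left(\left(-1\right) 23716 + 15235\right) = -6450 + \left(-23716 + 15235\right) = -6450 - 8481 = -14931$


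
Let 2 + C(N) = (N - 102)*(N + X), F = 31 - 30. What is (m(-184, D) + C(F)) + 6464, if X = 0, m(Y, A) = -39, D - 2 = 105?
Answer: 6322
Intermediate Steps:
D = 107 (D = 2 + 105 = 107)
F = 1
C(N) = -2 + N*(-102 + N) (C(N) = -2 + (N - 102)*(N + 0) = -2 + (-102 + N)*N = -2 + N*(-102 + N))
(m(-184, D) + C(F)) + 6464 = (-39 + (-2 + 1² - 102*1)) + 6464 = (-39 + (-2 + 1 - 102)) + 6464 = (-39 - 103) + 6464 = -142 + 6464 = 6322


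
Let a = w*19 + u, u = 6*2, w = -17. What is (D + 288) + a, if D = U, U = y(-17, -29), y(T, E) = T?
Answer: -40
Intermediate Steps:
u = 12
U = -17
D = -17
a = -311 (a = -17*19 + 12 = -323 + 12 = -311)
(D + 288) + a = (-17 + 288) - 311 = 271 - 311 = -40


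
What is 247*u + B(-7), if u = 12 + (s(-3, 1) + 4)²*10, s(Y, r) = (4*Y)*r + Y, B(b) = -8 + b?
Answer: 301819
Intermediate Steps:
s(Y, r) = Y + 4*Y*r (s(Y, r) = 4*Y*r + Y = Y + 4*Y*r)
u = 1222 (u = 12 + (-3*(1 + 4*1) + 4)²*10 = 12 + (-3*(1 + 4) + 4)²*10 = 12 + (-3*5 + 4)²*10 = 12 + (-15 + 4)²*10 = 12 + (-11)²*10 = 12 + 121*10 = 12 + 1210 = 1222)
247*u + B(-7) = 247*1222 + (-8 - 7) = 301834 - 15 = 301819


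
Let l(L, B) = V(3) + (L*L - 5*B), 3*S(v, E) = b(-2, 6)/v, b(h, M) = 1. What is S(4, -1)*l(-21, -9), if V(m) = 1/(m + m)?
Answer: 2917/72 ≈ 40.514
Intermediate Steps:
V(m) = 1/(2*m)
S(v, E) = 1/(3*v) (S(v, E) = (1/v)/3 = 1/(3*v))
l(L, B) = ⅙ + L² - 5*B (l(L, B) = (½)/3 + (L*L - 5*B) = (½)*(⅓) + (L² - 5*B) = ⅙ + (L² - 5*B) = ⅙ + L² - 5*B)
S(4, -1)*l(-21, -9) = ((⅓)/4)*(⅙ + (-21)² - 5*(-9)) = ((⅓)*(¼))*(⅙ + 441 + 45) = (1/12)*(2917/6) = 2917/72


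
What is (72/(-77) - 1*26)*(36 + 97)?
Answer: -39406/11 ≈ -3582.4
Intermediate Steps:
(72/(-77) - 1*26)*(36 + 97) = (72*(-1/77) - 26)*133 = (-72/77 - 26)*133 = -2074/77*133 = -39406/11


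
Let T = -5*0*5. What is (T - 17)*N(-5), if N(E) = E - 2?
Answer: 119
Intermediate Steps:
T = 0 (T = 0*5 = 0)
N(E) = -2 + E
(T - 17)*N(-5) = (0 - 17)*(-2 - 5) = -17*(-7) = 119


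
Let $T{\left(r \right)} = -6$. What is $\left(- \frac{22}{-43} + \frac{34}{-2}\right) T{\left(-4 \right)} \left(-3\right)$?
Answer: $- \frac{12762}{43} \approx -296.79$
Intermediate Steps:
$\left(- \frac{22}{-43} + \frac{34}{-2}\right) T{\left(-4 \right)} \left(-3\right) = \left(- \frac{22}{-43} + \frac{34}{-2}\right) \left(-6\right) \left(-3\right) = \left(\left(-22\right) \left(- \frac{1}{43}\right) + 34 \left(- \frac{1}{2}\right)\right) \left(-6\right) \left(-3\right) = \left(\frac{22}{43} - 17\right) \left(-6\right) \left(-3\right) = \left(- \frac{709}{43}\right) \left(-6\right) \left(-3\right) = \frac{4254}{43} \left(-3\right) = - \frac{12762}{43}$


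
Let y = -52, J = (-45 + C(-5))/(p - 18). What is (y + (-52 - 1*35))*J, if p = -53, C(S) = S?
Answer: -6950/71 ≈ -97.887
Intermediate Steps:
J = 50/71 (J = (-45 - 5)/(-53 - 18) = -50/(-71) = -50*(-1/71) = 50/71 ≈ 0.70423)
(y + (-52 - 1*35))*J = (-52 + (-52 - 1*35))*(50/71) = (-52 + (-52 - 35))*(50/71) = (-52 - 87)*(50/71) = -139*50/71 = -6950/71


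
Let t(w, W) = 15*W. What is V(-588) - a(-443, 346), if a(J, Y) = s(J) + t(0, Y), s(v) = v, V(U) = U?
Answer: -5335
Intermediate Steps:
a(J, Y) = J + 15*Y
V(-588) - a(-443, 346) = -588 - (-443 + 15*346) = -588 - (-443 + 5190) = -588 - 1*4747 = -588 - 4747 = -5335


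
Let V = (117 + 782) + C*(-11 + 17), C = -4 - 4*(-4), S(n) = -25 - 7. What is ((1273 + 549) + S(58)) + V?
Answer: 2761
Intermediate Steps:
S(n) = -32
C = 12 (C = -4 + 16 = 12)
V = 971 (V = (117 + 782) + 12*(-11 + 17) = 899 + 12*6 = 899 + 72 = 971)
((1273 + 549) + S(58)) + V = ((1273 + 549) - 32) + 971 = (1822 - 32) + 971 = 1790 + 971 = 2761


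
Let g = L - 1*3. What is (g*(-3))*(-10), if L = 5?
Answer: 60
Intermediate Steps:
g = 2 (g = 5 - 1*3 = 5 - 3 = 2)
(g*(-3))*(-10) = (2*(-3))*(-10) = -6*(-10) = 60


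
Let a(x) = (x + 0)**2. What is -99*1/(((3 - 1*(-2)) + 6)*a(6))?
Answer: -1/4 ≈ -0.25000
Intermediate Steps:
a(x) = x**2
-99*1/(((3 - 1*(-2)) + 6)*a(6)) = -99*1/(36*((3 - 1*(-2)) + 6)) = -99*1/(36*((3 + 2) + 6)) = -99*1/(36*(5 + 6)) = -99/(36*11) = -99/396 = -99*1/396 = -1/4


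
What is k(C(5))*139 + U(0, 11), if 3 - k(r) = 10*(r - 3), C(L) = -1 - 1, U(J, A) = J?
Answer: 7367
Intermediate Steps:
C(L) = -2
k(r) = 33 - 10*r (k(r) = 3 - 10*(r - 3) = 3 - 10*(-3 + r) = 3 - (-30 + 10*r) = 3 + (30 - 10*r) = 33 - 10*r)
k(C(5))*139 + U(0, 11) = (33 - 10*(-2))*139 + 0 = (33 + 20)*139 + 0 = 53*139 + 0 = 7367 + 0 = 7367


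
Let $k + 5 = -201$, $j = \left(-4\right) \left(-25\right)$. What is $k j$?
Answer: $-20600$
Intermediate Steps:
$j = 100$
$k = -206$ ($k = -5 - 201 = -206$)
$k j = \left(-206\right) 100 = -20600$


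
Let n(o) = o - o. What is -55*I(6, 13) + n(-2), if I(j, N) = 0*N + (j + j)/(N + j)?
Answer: -660/19 ≈ -34.737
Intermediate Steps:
n(o) = 0
I(j, N) = 2*j/(N + j) (I(j, N) = 0 + (2*j)/(N + j) = 0 + 2*j/(N + j) = 2*j/(N + j))
-55*I(6, 13) + n(-2) = -110*6/(13 + 6) + 0 = -110*6/19 + 0 = -55*12/19 + 0 = -660/19 + 0 = -660/19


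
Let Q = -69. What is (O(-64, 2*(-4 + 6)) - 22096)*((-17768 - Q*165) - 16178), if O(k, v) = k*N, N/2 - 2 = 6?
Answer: 521610320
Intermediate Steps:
N = 16 (N = 4 + 2*6 = 4 + 12 = 16)
O(k, v) = 16*k (O(k, v) = k*16 = 16*k)
(O(-64, 2*(-4 + 6)) - 22096)*((-17768 - Q*165) - 16178) = (16*(-64) - 22096)*((-17768 - (-69)*165) - 16178) = (-1024 - 22096)*((-17768 - 1*(-11385)) - 16178) = -23120*((-17768 + 11385) - 16178) = -23120*(-6383 - 16178) = -23120*(-22561) = 521610320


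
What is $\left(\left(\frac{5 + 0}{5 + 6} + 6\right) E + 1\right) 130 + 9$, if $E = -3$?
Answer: $- \frac{26161}{11} \approx -2378.3$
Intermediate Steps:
$\left(\left(\frac{5 + 0}{5 + 6} + 6\right) E + 1\right) 130 + 9 = \left(\left(\frac{5 + 0}{5 + 6} + 6\right) \left(-3\right) + 1\right) 130 + 9 = \left(\left(\frac{5}{11} + 6\right) \left(-3\right) + 1\right) 130 + 9 = \left(\frac{71}{11} \left(-3\right) + 1\right) 130 + 9 = \left(- \frac{213}{11} + 1\right) 130 + 9 = \left(- \frac{202}{11}\right) 130 + 9 = - \frac{26260}{11} + 9 = - \frac{26161}{11}$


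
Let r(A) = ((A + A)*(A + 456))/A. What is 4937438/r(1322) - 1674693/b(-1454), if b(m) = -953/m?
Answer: -4327083750709/1694434 ≈ -2.5537e+6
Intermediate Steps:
r(A) = 912 + 2*A (r(A) = ((2*A)*(456 + A))/A = (2*A*(456 + A))/A = 912 + 2*A)
4937438/r(1322) - 1674693/b(-1454) = 4937438/(912 + 2*1322) - 1674693/((-953/(-1454))) = 4937438/(912 + 2644) - 1674693/((-953*(-1/1454))) = 4937438/3556 - 1674693/953/1454 = 4937438*(1/3556) - 1674693*1454/953 = 2468719/1778 - 2435003622/953 = -4327083750709/1694434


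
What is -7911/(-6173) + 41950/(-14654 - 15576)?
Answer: -1980782/18660979 ≈ -0.10615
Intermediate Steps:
-7911/(-6173) + 41950/(-14654 - 15576) = -7911*(-1/6173) + 41950/(-30230) = 7911/6173 + 41950*(-1/30230) = 7911/6173 - 4195/3023 = -1980782/18660979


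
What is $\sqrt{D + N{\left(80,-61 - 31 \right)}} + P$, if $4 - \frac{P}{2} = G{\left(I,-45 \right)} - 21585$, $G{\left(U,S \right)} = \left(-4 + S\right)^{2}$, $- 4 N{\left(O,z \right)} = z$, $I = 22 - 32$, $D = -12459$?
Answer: $38376 + 2 i \sqrt{3109} \approx 38376.0 + 111.52 i$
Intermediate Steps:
$I = -10$
$N{\left(O,z \right)} = - \frac{z}{4}$
$P = 38376$ ($P = 8 - 2 \left(\left(-4 - 45\right)^{2} - 21585\right) = 8 - 2 \left(\left(-49\right)^{2} - 21585\right) = 8 - 2 \left(2401 - 21585\right) = 8 - -38368 = 8 + 38368 = 38376$)
$\sqrt{D + N{\left(80,-61 - 31 \right)}} + P = \sqrt{-12459 - \frac{-61 - 31}{4}} + 38376 = \sqrt{-12459 - -23} + 38376 = \sqrt{-12459 + 23} + 38376 = \sqrt{-12436} + 38376 = 2 i \sqrt{3109} + 38376 = 38376 + 2 i \sqrt{3109}$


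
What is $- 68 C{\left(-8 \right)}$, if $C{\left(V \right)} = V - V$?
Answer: $0$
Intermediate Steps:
$C{\left(V \right)} = 0$
$- 68 C{\left(-8 \right)} = \left(-68\right) 0 = 0$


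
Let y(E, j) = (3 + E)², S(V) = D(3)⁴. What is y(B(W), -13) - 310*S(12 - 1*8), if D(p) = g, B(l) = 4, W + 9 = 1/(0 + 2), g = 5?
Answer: -193701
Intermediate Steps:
W = -17/2 (W = -9 + 1/(0 + 2) = -9 + 1/2 = -9 + ½ = -17/2 ≈ -8.5000)
D(p) = 5
S(V) = 625 (S(V) = 5⁴ = 625)
y(B(W), -13) - 310*S(12 - 1*8) = (3 + 4)² - 310*625 = 7² - 193750 = 49 - 193750 = -193701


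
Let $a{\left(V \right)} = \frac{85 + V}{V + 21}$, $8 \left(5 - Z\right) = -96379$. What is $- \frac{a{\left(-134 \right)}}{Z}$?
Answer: $- \frac{392}{10895347} \approx -3.5979 \cdot 10^{-5}$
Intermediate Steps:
$Z = \frac{96419}{8}$ ($Z = 5 - - \frac{96379}{8} = 5 + \frac{96379}{8} = \frac{96419}{8} \approx 12052.0$)
$a{\left(V \right)} = \frac{85 + V}{21 + V}$
$- \frac{a{\left(-134 \right)}}{Z} = - \frac{\frac{1}{21 - 134} \left(85 - 134\right)}{\frac{96419}{8}} = - \frac{\frac{1}{-113} \left(-49\right) 8}{96419} = - \frac{\left(- \frac{1}{113}\right) \left(-49\right) 8}{96419} = - \frac{49 \cdot 8}{113 \cdot 96419} = \left(-1\right) \frac{392}{10895347} = - \frac{392}{10895347}$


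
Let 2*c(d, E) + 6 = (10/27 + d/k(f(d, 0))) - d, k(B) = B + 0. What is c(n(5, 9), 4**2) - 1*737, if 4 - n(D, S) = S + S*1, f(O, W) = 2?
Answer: -39761/54 ≈ -736.31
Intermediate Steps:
k(B) = B
n(D, S) = 4 - 2*S (n(D, S) = 4 - (S + S*1) = 4 - (S + S) = 4 - 2*S)
c(d, E) = -76/27 - d/4 (c(d, E) = -3 + ((10/27 + d/2) - d)/2 = -3 + (10/27 - d/2)/2 = -3 + (5/27 - d/4) = -76/27 - d/4)
c(n(5, 9), 4**2) - 1*737 = (-76/27 - (4 - 2*9)/4) - 1*737 = (-76/27 - (4 - 18)/4) - 737 = (-76/27 - 1/4*(-14)) - 737 = (-76/27 + 7/2) - 737 = 37/54 - 737 = -39761/54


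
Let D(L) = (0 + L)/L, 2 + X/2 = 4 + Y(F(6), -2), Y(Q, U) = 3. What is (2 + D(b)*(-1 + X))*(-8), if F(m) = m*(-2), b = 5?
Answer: -88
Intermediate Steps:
F(m) = -2*m
X = 10 (X = -4 + 2*(4 + 3) = -4 + 2*7 = -4 + 14 = 10)
D(L) = 1 (D(L) = L/L = 1)
(2 + D(b)*(-1 + X))*(-8) = (2 + 1*(-1 + 10))*(-8) = (2 + 1*9)*(-8) = (2 + 9)*(-8) = 11*(-8) = -88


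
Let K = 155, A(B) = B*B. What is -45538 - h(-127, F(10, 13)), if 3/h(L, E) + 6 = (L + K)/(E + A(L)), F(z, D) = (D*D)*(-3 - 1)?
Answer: -4220870861/92690 ≈ -45538.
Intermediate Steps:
A(B) = B²
F(z, D) = -4*D² (F(z, D) = D²*(-4) = -4*D²)
h(L, E) = 3/(-6 + (155 + L)/(E + L²)) (h(L, E) = 3/(-6 + (L + 155)/(E + L²)) = 3/(-6 + (155 + L)/(E + L²)))
-45538 - h(-127, F(10, 13)) = -45538 - 3*(-(-4)*13² - 1*(-127)²)/(-155 - 1*(-127) + 6*(-4*13²) + 6*(-127)²) = -45538 - 3*(-(-4)*169 - 1*16129)/(-155 + 127 + 6*(-4*169) + 6*16129) = -45538 - 3*(-1*(-676) - 16129)/(-155 + 127 + 6*(-676) + 96774) = -45538 - 3*(676 - 16129)/(-155 + 127 - 4056 + 96774) = -45538 - 3*(-15453)/92690 = -45538 - 1*(-46359/92690) = -45538 + 46359/92690 = -4220870861/92690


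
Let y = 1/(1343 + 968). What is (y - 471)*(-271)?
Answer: 294978080/2311 ≈ 1.2764e+5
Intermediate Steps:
y = 1/2311 ≈ 0.00043271
(y - 471)*(-271) = (1/2311 - 471)*(-271) = -1088480/2311*(-271) = 294978080/2311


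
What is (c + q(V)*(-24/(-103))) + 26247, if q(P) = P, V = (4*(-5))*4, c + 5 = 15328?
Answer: 4279790/103 ≈ 41551.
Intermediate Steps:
c = 15323 (c = -5 + 15328 = 15323)
V = -80 (V = -20*4 = -80)
(c + q(V)*(-24/(-103))) + 26247 = (15323 - (-1920)/(-103)) + 26247 = (15323 - (-1920)*(-1)/103) + 26247 = (15323 - 80*24/103) + 26247 = (15323 - 1920/103) + 26247 = 1576349/103 + 26247 = 4279790/103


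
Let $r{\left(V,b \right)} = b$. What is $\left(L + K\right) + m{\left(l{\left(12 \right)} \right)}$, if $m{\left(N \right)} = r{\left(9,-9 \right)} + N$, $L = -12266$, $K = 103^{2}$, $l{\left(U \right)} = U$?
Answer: $-1654$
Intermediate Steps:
$K = 10609$
$m{\left(N \right)} = -9 + N$
$\left(L + K\right) + m{\left(l{\left(12 \right)} \right)} = \left(-12266 + 10609\right) + \left(-9 + 12\right) = -1657 + 3 = -1654$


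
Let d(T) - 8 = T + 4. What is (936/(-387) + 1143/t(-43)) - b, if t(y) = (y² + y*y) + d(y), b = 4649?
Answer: -733391188/157681 ≈ -4651.1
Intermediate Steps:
d(T) = 12 + T (d(T) = 8 + (T + 4) = 8 + (4 + T) = 12 + T)
t(y) = 12 + y + 2*y² (t(y) = (y² + y*y) + (12 + y) = (y² + y²) + (12 + y) = 2*y² + (12 + y) = 12 + y + 2*y²)
(936/(-387) + 1143/t(-43)) - b = (936/(-387) + 1143/(12 - 43 + 2*(-43)²)) - 1*4649 = (936*(-1/387) + 1143/(12 - 43 + 2*1849)) - 4649 = (-104/43 + 1143/(12 - 43 + 3698)) - 4649 = (-104/43 + 1143/3667) - 4649 = -332219/157681 - 4649 = -733391188/157681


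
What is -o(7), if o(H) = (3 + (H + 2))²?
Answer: -144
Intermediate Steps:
o(H) = (5 + H)² (o(H) = (3 + (2 + H))² = (5 + H)²)
-o(7) = -(5 + 7)² = -1*12² = -1*144 = -144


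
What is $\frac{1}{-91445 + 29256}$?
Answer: $- \frac{1}{62189} \approx -1.608 \cdot 10^{-5}$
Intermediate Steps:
$\frac{1}{-91445 + 29256} = \frac{1}{-62189} = - \frac{1}{62189}$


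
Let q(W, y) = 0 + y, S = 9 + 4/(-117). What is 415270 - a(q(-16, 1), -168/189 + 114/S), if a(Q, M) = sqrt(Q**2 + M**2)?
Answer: 415270 - sqrt(12554854981)/9441 ≈ 4.1526e+5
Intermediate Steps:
S = 1049/117 (S = 9 + 4*(-1/117) = 9 - 4/117 = 1049/117 ≈ 8.9658)
q(W, y) = y
a(Q, M) = sqrt(M**2 + Q**2)
415270 - a(q(-16, 1), -168/189 + 114/S) = 415270 - sqrt((-168/189 + 114/(1049/117))**2 + 1**2) = 415270 - sqrt((-168*1/189 + 114*(117/1049))**2 + 1) = 415270 - sqrt((-8/9 + 13338/1049)**2 + 1) = 415270 - sqrt((111650/9441)**2 + 1) = 415270 - sqrt(12465722500/89132481 + 1) = 415270 - sqrt(12554854981/89132481) = 415270 - sqrt(12554854981)/9441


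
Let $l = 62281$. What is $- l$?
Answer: $-62281$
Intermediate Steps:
$- l = \left(-1\right) 62281 = -62281$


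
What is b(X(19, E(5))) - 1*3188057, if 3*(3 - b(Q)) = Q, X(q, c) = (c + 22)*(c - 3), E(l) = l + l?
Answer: -9564386/3 ≈ -3.1881e+6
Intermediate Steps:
E(l) = 2*l
X(q, c) = (-3 + c)*(22 + c) (X(q, c) = (22 + c)*(-3 + c) = (-3 + c)*(22 + c))
b(Q) = 3 - Q/3
b(X(19, E(5))) - 1*3188057 = (3 - (-66 + (2*5)**2 + 19*(2*5))/3) - 1*3188057 = (3 - (-66 + 10**2 + 19*10)/3) - 3188057 = (3 - (-66 + 100 + 190)/3) - 3188057 = (3 - 1/3*224) - 3188057 = (3 - 224/3) - 3188057 = -215/3 - 3188057 = -9564386/3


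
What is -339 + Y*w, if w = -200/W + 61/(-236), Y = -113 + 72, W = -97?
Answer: -9452991/22892 ≈ -412.94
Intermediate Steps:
Y = -41
w = 41283/22892 (w = -200/(-97) + 61/(-236) = -200*(-1/97) + 61*(-1/236) = 200/97 - 61/236 = 41283/22892 ≈ 1.8034)
-339 + Y*w = -339 - 41*41283/22892 = -339 - 1692603/22892 = -9452991/22892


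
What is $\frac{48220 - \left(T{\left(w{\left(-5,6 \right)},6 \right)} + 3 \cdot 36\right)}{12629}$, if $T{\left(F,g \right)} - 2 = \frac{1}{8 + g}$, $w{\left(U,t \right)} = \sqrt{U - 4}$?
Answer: $\frac{673539}{176806} \approx 3.8095$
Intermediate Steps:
$w{\left(U,t \right)} = \sqrt{-4 + U}$
$T{\left(F,g \right)} = 2 + \frac{1}{8 + g}$
$\frac{48220 - \left(T{\left(w{\left(-5,6 \right)},6 \right)} + 3 \cdot 36\right)}{12629} = \frac{48220 - \left(\frac{17 + 2 \cdot 6}{8 + 6} + 3 \cdot 36\right)}{12629} = \left(48220 - \left(\frac{17 + 12}{14} + 108\right)\right) \frac{1}{12629} = \left(48220 - \left(\frac{1}{14} \cdot 29 + 108\right)\right) \frac{1}{12629} = \left(48220 - \left(\frac{29}{14} + 108\right)\right) \frac{1}{12629} = \left(48220 - \frac{1541}{14}\right) \frac{1}{12629} = \frac{673539}{14} \cdot \frac{1}{12629} = \frac{673539}{176806}$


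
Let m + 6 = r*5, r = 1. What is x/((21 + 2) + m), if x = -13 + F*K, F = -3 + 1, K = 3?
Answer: -19/22 ≈ -0.86364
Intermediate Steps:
m = -1 (m = -6 + 1*5 = -6 + 5 = -1)
F = -2
x = -19 (x = -13 - 2*3 = -13 - 6 = -19)
x/((21 + 2) + m) = -19/((21 + 2) - 1) = -19/(23 - 1) = -19/22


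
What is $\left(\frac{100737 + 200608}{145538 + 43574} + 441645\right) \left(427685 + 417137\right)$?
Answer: $\frac{3207277271134585}{8596} \approx 3.7311 \cdot 10^{11}$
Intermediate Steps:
$\left(\frac{100737 + 200608}{145538 + 43574} + 441645\right) \left(427685 + 417137\right) = \left(\frac{301345}{189112} + 441645\right) 844822 = \left(301345 \cdot \frac{1}{189112} + 441645\right) 844822 = \left(\frac{27395}{17192} + 441645\right) 844822 = \frac{7592788235}{17192} \cdot 844822 = \frac{3207277271134585}{8596}$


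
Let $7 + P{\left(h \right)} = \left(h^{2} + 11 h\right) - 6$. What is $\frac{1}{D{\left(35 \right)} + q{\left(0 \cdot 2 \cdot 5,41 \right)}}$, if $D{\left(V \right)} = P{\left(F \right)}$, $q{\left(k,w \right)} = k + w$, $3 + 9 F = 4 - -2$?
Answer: $\frac{9}{286} \approx 0.031469$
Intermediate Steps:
$F = \frac{1}{3}$ ($F = - \frac{1}{3} + \frac{4 - -2}{9} = - \frac{1}{3} + \frac{4 + 2}{9} = - \frac{1}{3} + \frac{1}{9} \cdot 6 = - \frac{1}{3} + \frac{2}{3} = \frac{1}{3} \approx 0.33333$)
$P{\left(h \right)} = -13 + h^{2} + 11 h$ ($P{\left(h \right)} = -7 - \left(6 - h^{2} - 11 h\right) = -7 + \left(-6 + h^{2} + 11 h\right) = -13 + h^{2} + 11 h$)
$D{\left(V \right)} = - \frac{83}{9}$ ($D{\left(V \right)} = -13 + \left(\frac{1}{3}\right)^{2} + 11 \cdot \frac{1}{3} = -13 + \frac{1}{9} + \frac{11}{3} = - \frac{83}{9}$)
$\frac{1}{D{\left(35 \right)} + q{\left(0 \cdot 2 \cdot 5,41 \right)}} = \frac{1}{- \frac{83}{9} + \left(0 \cdot 2 \cdot 5 + 41\right)} = \frac{1}{- \frac{83}{9} + \left(0 \cdot 5 + 41\right)} = \frac{1}{- \frac{83}{9} + \left(0 + 41\right)} = \frac{1}{- \frac{83}{9} + 41} = \frac{1}{\frac{286}{9}} = \frac{9}{286}$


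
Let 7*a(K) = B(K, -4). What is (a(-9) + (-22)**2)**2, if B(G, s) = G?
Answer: 11417641/49 ≈ 2.3301e+5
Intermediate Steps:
a(K) = K/7
(a(-9) + (-22)**2)**2 = ((1/7)*(-9) + (-22)**2)**2 = (-9/7 + 484)**2 = (3379/7)**2 = 11417641/49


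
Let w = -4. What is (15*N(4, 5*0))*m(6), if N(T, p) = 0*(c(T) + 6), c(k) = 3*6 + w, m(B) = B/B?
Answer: 0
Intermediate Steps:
m(B) = 1
c(k) = 14 (c(k) = 3*6 - 4 = 18 - 4 = 14)
N(T, p) = 0 (N(T, p) = 0*(14 + 6) = 0*20 = 0)
(15*N(4, 5*0))*m(6) = (15*0)*1 = 0*1 = 0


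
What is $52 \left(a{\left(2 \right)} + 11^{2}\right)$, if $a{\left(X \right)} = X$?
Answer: $6396$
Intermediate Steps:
$52 \left(a{\left(2 \right)} + 11^{2}\right) = 52 \left(2 + 11^{2}\right) = 52 \left(2 + 121\right) = 52 \cdot 123 = 6396$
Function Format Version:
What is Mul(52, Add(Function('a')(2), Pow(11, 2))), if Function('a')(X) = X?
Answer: 6396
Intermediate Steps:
Mul(52, Add(Function('a')(2), Pow(11, 2))) = Mul(52, Add(2, Pow(11, 2))) = Mul(52, Add(2, 121)) = Mul(52, 123) = 6396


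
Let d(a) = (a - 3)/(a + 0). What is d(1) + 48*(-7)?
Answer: -338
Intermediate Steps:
d(a) = (-3 + a)/a
d(1) + 48*(-7) = (-3 + 1)/1 + 48*(-7) = 1*(-2) - 336 = -2 - 336 = -338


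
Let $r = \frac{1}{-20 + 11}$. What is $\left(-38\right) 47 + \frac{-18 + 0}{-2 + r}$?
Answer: $- \frac{33772}{19} \approx -1777.5$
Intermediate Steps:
$r = - \frac{1}{9}$ ($r = \frac{1}{-9} = - \frac{1}{9} \approx -0.11111$)
$\left(-38\right) 47 + \frac{-18 + 0}{-2 + r} = \left(-38\right) 47 + \frac{-18 + 0}{-2 - \frac{1}{9}} = -1786 - \frac{18}{- \frac{19}{9}} = -1786 - - \frac{162}{19} = -1786 + \frac{162}{19} = - \frac{33772}{19}$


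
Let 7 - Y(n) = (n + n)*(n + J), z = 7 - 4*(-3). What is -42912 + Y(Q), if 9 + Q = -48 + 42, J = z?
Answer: -42785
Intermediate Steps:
z = 19 (z = 7 + 12 = 19)
J = 19
Q = -15 (Q = -9 + (-48 + 42) = -9 - 6 = -15)
Y(n) = 7 - 2*n*(19 + n) (Y(n) = 7 - (n + n)*(n + 19) = 7 - 2*n*(19 + n))
-42912 + Y(Q) = -42912 + (7 - 38*(-15) - 2*(-15)²) = -42912 + (7 + 570 - 2*225) = -42912 + (7 + 570 - 450) = -42912 + 127 = -42785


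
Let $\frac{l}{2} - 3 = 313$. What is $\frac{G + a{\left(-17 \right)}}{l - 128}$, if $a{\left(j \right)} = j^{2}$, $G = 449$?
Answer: $\frac{41}{28} \approx 1.4643$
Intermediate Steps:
$l = 632$ ($l = 6 + 2 \cdot 313 = 6 + 626 = 632$)
$\frac{G + a{\left(-17 \right)}}{l - 128} = \frac{449 + \left(-17\right)^{2}}{632 - 128} = \frac{449 + 289}{504} = 738 \cdot \frac{1}{504} = \frac{41}{28}$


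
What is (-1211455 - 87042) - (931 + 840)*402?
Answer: -2010439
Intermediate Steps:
(-1211455 - 87042) - (931 + 840)*402 = -1298497 - 1771*402 = -1298497 - 1*711942 = -1298497 - 711942 = -2010439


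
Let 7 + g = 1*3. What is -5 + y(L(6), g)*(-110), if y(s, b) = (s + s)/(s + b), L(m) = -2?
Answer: -235/3 ≈ -78.333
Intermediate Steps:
g = -4 (g = -7 + 1*3 = -7 + 3 = -4)
y(s, b) = 2*s/(b + s) (y(s, b) = (2*s)/(b + s) = 2*s/(b + s))
-5 + y(L(6), g)*(-110) = -5 + (2*(-2)/(-4 - 2))*(-110) = -5 + (2*(-2)/(-6))*(-110) = -5 + (2*(-2)*(-⅙))*(-110) = -5 + (⅔)*(-110) = -5 - 220/3 = -235/3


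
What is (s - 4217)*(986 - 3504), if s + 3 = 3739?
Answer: 1211158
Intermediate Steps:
s = 3736 (s = -3 + 3739 = 3736)
(s - 4217)*(986 - 3504) = (3736 - 4217)*(986 - 3504) = -481*(-2518) = 1211158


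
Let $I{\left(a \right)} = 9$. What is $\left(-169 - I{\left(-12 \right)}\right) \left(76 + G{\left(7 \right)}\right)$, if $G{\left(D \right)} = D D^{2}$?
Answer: $-74582$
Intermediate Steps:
$G{\left(D \right)} = D^{3}$
$\left(-169 - I{\left(-12 \right)}\right) \left(76 + G{\left(7 \right)}\right) = \left(-169 - 9\right) \left(76 + 7^{3}\right) = \left(-169 - 9\right) \left(76 + 343\right) = \left(-178\right) 419 = -74582$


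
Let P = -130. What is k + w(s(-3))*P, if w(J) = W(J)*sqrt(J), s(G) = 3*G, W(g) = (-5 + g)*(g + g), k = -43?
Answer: -43 - 98280*I ≈ -43.0 - 98280.0*I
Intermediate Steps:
W(g) = 2*g*(-5 + g) (W(g) = (-5 + g)*(2*g) = 2*g*(-5 + g))
w(J) = 2*J**(3/2)*(-5 + J) (w(J) = (2*J*(-5 + J))*sqrt(J) = 2*J**(3/2)*(-5 + J))
k + w(s(-3))*P = -43 + (2*(3*(-3))**(3/2)*(-5 + 3*(-3)))*(-130) = -43 + (2*(-9)**(3/2)*(-5 - 9))*(-130) = -43 + (2*(-27*I)*(-14))*(-130) = -43 + (756*I)*(-130) = -43 - 98280*I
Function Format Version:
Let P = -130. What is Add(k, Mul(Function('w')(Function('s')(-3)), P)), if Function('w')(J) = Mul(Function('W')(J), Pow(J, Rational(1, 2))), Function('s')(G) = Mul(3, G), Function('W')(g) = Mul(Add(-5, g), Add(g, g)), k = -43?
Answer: Add(-43, Mul(-98280, I)) ≈ Add(-43.000, Mul(-98280., I))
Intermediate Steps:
Function('W')(g) = Mul(2, g, Add(-5, g)) (Function('W')(g) = Mul(Add(-5, g), Mul(2, g)) = Mul(2, g, Add(-5, g)))
Function('w')(J) = Mul(2, Pow(J, Rational(3, 2)), Add(-5, J)) (Function('w')(J) = Mul(Mul(2, J, Add(-5, J)), Pow(J, Rational(1, 2))) = Mul(2, Pow(J, Rational(3, 2)), Add(-5, J)))
Add(k, Mul(Function('w')(Function('s')(-3)), P)) = Add(-43, Mul(Mul(2, Pow(Mul(3, -3), Rational(3, 2)), Add(-5, Mul(3, -3))), -130)) = Add(-43, Mul(Mul(2, Pow(-9, Rational(3, 2)), Add(-5, -9)), -130)) = Add(-43, Mul(Mul(2, Mul(-27, I), -14), -130)) = Add(-43, Mul(Mul(756, I), -130)) = Add(-43, Mul(-98280, I))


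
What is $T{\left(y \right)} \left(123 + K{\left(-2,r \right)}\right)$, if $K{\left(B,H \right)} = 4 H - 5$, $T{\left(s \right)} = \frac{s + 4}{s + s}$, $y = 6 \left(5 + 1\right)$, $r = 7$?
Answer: $\frac{730}{9} \approx 81.111$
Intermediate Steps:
$y = 36$ ($y = 6 \cdot 6 = 36$)
$T{\left(s \right)} = \frac{4 + s}{2 s}$
$K{\left(B,H \right)} = -5 + 4 H$
$T{\left(y \right)} \left(123 + K{\left(-2,r \right)}\right) = \frac{4 + 36}{2 \cdot 36} \left(123 + \left(-5 + 4 \cdot 7\right)\right) = \frac{1}{2} \cdot \frac{1}{36} \cdot 40 \left(123 + \left(-5 + 28\right)\right) = \frac{5 \left(123 + 23\right)}{9} = \frac{5}{9} \cdot 146 = \frac{730}{9}$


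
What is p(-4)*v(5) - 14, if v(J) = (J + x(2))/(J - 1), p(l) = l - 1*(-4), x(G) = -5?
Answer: -14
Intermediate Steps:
p(l) = 4 + l (p(l) = l + 4 = 4 + l)
v(J) = (-5 + J)/(-1 + J) (v(J) = (J - 5)/(J - 1) = (-5 + J)/(-1 + J))
p(-4)*v(5) - 14 = (4 - 4)*((-5 + 5)/(-1 + 5)) - 14 = 0*(0/4) - 14 = 0*((¼)*0) - 14 = 0*0 - 14 = 0 - 14 = -14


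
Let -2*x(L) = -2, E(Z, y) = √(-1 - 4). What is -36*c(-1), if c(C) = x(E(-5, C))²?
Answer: -36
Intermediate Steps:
E(Z, y) = I*√5 (E(Z, y) = √(-5) = I*√5)
x(L) = 1 (x(L) = -½*(-2) = 1)
c(C) = 1 (c(C) = 1² = 1)
-36*c(-1) = -36*1 = -36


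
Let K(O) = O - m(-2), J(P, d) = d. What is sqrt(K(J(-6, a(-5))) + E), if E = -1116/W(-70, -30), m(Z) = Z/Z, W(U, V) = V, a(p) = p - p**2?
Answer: sqrt(155)/5 ≈ 2.4900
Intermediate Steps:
m(Z) = 1
E = 186/5 (E = -1116/(-30) = -1116*(-1/30) = 186/5 ≈ 37.200)
K(O) = -1 + O (K(O) = O - 1*1 = O - 1 = -1 + O)
sqrt(K(J(-6, a(-5))) + E) = sqrt((-1 - 5*(1 - 1*(-5))) + 186/5) = sqrt((-1 - 5*(1 + 5)) + 186/5) = sqrt((-1 - 5*6) + 186/5) = sqrt((-1 - 30) + 186/5) = sqrt(-31 + 186/5) = sqrt(31/5) = sqrt(155)/5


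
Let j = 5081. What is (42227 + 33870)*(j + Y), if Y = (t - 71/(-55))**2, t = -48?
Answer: 1671834805242/3025 ≈ 5.5267e+8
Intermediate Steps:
Y = 6599761/3025 (Y = (-48 - 71/(-55))**2 = (-48 - 71*(-1/55))**2 = (-48 + 71/55)**2 = (-2569/55)**2 = 6599761/3025 ≈ 2181.7)
(42227 + 33870)*(j + Y) = (42227 + 33870)*(5081 + 6599761/3025) = 76097*(21969786/3025) = 1671834805242/3025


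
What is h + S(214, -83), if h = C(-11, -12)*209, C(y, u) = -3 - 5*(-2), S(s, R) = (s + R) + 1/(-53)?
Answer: 84481/53 ≈ 1594.0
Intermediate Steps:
S(s, R) = -1/53 + R + s (S(s, R) = (R + s) - 1/53 = -1/53 + R + s)
C(y, u) = 7 (C(y, u) = -3 + 10 = 7)
h = 1463 (h = 7*209 = 1463)
h + S(214, -83) = 1463 + (-1/53 - 83 + 214) = 1463 + 6942/53 = 84481/53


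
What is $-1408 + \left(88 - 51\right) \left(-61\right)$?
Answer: $-3665$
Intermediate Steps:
$-1408 + \left(88 - 51\right) \left(-61\right) = -1408 + 37 \left(-61\right) = -1408 - 2257 = -3665$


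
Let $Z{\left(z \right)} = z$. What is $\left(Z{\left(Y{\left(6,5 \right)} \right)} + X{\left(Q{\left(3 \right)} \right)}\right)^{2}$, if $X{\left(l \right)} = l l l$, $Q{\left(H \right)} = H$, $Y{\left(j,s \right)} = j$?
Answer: $1089$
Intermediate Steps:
$X{\left(l \right)} = l^{3}$ ($X{\left(l \right)} = l^{2} l = l^{3}$)
$\left(Z{\left(Y{\left(6,5 \right)} \right)} + X{\left(Q{\left(3 \right)} \right)}\right)^{2} = \left(6 + 3^{3}\right)^{2} = \left(6 + 27\right)^{2} = 33^{2} = 1089$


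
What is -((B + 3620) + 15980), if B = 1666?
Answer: -21266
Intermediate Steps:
-((B + 3620) + 15980) = -((1666 + 3620) + 15980) = -(5286 + 15980) = -1*21266 = -21266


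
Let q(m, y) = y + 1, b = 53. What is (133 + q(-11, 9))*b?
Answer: 7579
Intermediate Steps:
q(m, y) = 1 + y
(133 + q(-11, 9))*b = (133 + (1 + 9))*53 = (133 + 10)*53 = 143*53 = 7579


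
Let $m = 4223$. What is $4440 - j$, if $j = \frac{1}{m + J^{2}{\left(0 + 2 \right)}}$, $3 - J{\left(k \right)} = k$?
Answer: $\frac{18754559}{4224} \approx 4440.0$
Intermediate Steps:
$J{\left(k \right)} = 3 - k$
$j = \frac{1}{4224}$ ($j = \frac{1}{4223 + \left(3 - \left(0 + 2\right)\right)^{2}} = \frac{1}{4223 + \left(3 - 2\right)^{2}} = \frac{1}{4223 + 1^{2}} = \frac{1}{4223 + 1} = \frac{1}{4224} \approx 0.00023674$)
$4440 - j = 4440 - \frac{1}{4224} = \frac{18754559}{4224}$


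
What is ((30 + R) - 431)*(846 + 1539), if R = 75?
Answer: -777510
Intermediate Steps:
((30 + R) - 431)*(846 + 1539) = ((30 + 75) - 431)*(846 + 1539) = (105 - 431)*2385 = -326*2385 = -777510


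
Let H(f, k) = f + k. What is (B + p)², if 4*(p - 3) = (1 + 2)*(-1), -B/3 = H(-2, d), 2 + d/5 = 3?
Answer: 729/16 ≈ 45.563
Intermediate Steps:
d = 5 (d = -10 + 5*3 = -10 + 15 = 5)
B = -9 (B = -3*(-2 + 5) = -3*3 = -9)
p = 9/4 (p = 3 + ((1 + 2)*(-1))/4 = 3 + (3*(-1))/4 = 3 + (¼)*(-3) = 3 - ¾ = 9/4 ≈ 2.2500)
(B + p)² = (-9 + 9/4)² = (-27/4)² = 729/16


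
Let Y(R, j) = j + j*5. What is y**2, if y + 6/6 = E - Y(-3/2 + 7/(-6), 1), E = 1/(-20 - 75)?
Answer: 443556/9025 ≈ 49.147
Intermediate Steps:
Y(R, j) = 6*j (Y(R, j) = j + 5*j = 6*j)
E = -1/95 (E = 1/(-95) = -1/95 ≈ -0.010526)
y = -666/95 (y = -1 + (-1/95 - 6) = -1 - 571/95 = -666/95 ≈ -7.0105)
y**2 = (-666/95)**2 = 443556/9025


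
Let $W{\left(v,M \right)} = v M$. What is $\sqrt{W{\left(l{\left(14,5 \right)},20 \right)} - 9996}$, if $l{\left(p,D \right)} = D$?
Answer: $2 i \sqrt{2474} \approx 99.479 i$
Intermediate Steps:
$W{\left(v,M \right)} = M v$
$\sqrt{W{\left(l{\left(14,5 \right)},20 \right)} - 9996} = \sqrt{20 \cdot 5 - 9996} = \sqrt{100 - 9996} = \sqrt{-9896} = 2 i \sqrt{2474}$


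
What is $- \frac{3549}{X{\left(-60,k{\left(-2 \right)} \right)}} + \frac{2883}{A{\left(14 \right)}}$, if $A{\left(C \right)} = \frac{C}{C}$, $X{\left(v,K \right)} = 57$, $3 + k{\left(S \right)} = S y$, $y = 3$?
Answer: $\frac{53594}{19} \approx 2820.7$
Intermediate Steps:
$k{\left(S \right)} = -3 + 3 S$ ($k{\left(S \right)} = -3 + S 3 = -3 + 3 S$)
$A{\left(C \right)} = 1$
$- \frac{3549}{X{\left(-60,k{\left(-2 \right)} \right)}} + \frac{2883}{A{\left(14 \right)}} = - \frac{3549}{57} + \frac{2883}{1} = \left(-3549\right) \frac{1}{57} + 2883 \cdot 1 = - \frac{1183}{19} + 2883 = \frac{53594}{19}$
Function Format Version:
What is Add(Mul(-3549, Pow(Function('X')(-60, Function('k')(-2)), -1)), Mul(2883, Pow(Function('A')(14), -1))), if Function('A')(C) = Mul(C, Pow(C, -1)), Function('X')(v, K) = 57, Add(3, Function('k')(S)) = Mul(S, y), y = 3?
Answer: Rational(53594, 19) ≈ 2820.7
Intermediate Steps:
Function('k')(S) = Add(-3, Mul(3, S)) (Function('k')(S) = Add(-3, Mul(S, 3)) = Add(-3, Mul(3, S)))
Function('A')(C) = 1
Add(Mul(-3549, Pow(Function('X')(-60, Function('k')(-2)), -1)), Mul(2883, Pow(Function('A')(14), -1))) = Add(Mul(-3549, Pow(57, -1)), Mul(2883, Pow(1, -1))) = Add(Mul(-3549, Rational(1, 57)), Mul(2883, 1)) = Add(Rational(-1183, 19), 2883) = Rational(53594, 19)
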